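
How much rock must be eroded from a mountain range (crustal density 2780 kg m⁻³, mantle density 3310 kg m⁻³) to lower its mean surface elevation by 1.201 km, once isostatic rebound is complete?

7.5 km

Net drop Δ = e − u = e − e ρ_c/ρ_m = e (ρ_m − ρ_c)/ρ_m.
e = Δ ρ_m/(ρ_m − ρ_c) = 1.201 km × 3310/530 = 7.5 km.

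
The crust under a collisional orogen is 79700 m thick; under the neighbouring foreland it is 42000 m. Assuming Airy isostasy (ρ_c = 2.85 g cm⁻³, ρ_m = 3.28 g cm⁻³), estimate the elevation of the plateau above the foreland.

4940 m

Excess crust Δ = 79700 m − 42000 m = 37700 m, split between elevation h and root r with h + r = Δ.
Airy balance ρ_c h = (ρ_m − ρ_c) r gives r = h ρ_c/(ρ_m − ρ_c), so h (1 + ρ_c/(ρ_m − ρ_c)) = Δ, i.e. h = Δ (ρ_m − ρ_c)/ρ_m.
h = 37700 m × 0.43/3.28 = 4940 m.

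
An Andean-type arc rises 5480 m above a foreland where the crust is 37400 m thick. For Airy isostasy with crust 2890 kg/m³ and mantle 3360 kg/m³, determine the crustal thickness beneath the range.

76600 m

Root depth r = h ρ_c / (ρ_m − ρ_c) = 5480 m × 2890 / 470 = 33700 m.
Total thickness = T + h + r = 37400 m + 5480 m + 33700 m = 76600 m.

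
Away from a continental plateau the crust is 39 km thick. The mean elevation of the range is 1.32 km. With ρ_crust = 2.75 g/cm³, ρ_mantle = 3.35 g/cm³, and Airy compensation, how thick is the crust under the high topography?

46.4 km

Root depth r = h ρ_c / (ρ_m − ρ_c) = 1.32 km × 2.75 / 0.6 = 6.05 km.
Total thickness = T + h + r = 39 km + 1.32 km + 6.05 km = 46.4 km.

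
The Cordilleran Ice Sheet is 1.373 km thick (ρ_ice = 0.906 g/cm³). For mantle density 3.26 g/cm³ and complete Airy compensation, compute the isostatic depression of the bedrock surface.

By Archimedes' principle applied to the lithosphere: the ice load ρ_ice t is balanced by mantle displaced below, ρ_m s.
s = t ρ_ice / ρ_m = 1.373 km × 0.906/3.26 = 0.382 km.

0.382 km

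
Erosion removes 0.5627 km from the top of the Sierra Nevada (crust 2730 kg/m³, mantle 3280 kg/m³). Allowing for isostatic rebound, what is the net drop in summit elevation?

0.0944 km

Rebound u = e ρ_c/ρ_m = 0.5627 km × 2730/3280 = 0.4683 km.
Net surface drop = e − u = 0.5627 km − 0.4683 km = e (ρ_m − ρ_c)/ρ_m = 0.0944 km.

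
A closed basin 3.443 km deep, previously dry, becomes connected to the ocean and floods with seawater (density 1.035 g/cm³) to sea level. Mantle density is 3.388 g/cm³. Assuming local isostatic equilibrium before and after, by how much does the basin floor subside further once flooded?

1.51 km

After flooding the water column is d + s deep. Its weight must equal the weight of mantle displaced by the extra subsidence s: (d + s) ρ_w = s ρ_m.
s = d ρ_w / (ρ_m − ρ_w) = 3.443 km × 1.035/(3.388 − 1.035) = 1.51 km.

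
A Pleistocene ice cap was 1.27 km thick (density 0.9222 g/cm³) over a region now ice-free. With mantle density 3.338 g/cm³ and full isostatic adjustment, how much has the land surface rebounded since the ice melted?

0.351 km

Removing the load lets mantle flow back in; uplift u satisfies ρ_ice t = ρ_m u.
u = t ρ_ice/ρ_m = 1.27 km × 0.9222/3.338 = 0.351 km.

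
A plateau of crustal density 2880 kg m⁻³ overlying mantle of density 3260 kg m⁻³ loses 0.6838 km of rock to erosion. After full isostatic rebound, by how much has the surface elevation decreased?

Rebound u = e ρ_c/ρ_m = 0.6838 km × 2880/3260 = 0.6041 km.
Net surface drop = e − u = 0.6838 km − 0.6041 km = e (ρ_m − ρ_c)/ρ_m = 0.0797 km.

0.0797 km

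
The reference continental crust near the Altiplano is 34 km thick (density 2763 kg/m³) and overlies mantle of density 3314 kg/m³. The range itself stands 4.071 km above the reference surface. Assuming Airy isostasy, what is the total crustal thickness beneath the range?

58.5 km

Root depth r = h ρ_c / (ρ_m − ρ_c) = 4.071 km × 2763 / 551 = 20.41 km.
Total thickness = T + h + r = 34 km + 4.071 km + 20.41 km = 58.5 km.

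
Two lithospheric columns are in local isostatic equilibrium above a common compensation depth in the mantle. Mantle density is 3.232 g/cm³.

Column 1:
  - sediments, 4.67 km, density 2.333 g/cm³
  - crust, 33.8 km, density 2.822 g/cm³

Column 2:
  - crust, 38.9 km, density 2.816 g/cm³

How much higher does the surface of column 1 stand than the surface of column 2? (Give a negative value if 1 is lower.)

For any compensation level in the mantle, the mantle terms cancel and isostasy reduces to e = (Σt_1 − Σt_2) − (Σ(ρt)_1 − Σ(ρt)_2) / ρ_m.
Σt_1 = 38.47 km; Σt_2 = 38.9 km; Σ(ρt)_1 = 106.27871; Σ(ρt)_2 = 109.5424 (in km·g/cm³).
e = (38.47 − 38.9) − (106.27871 − 109.5424) / 3.232 = 0.58 km.

0.58 km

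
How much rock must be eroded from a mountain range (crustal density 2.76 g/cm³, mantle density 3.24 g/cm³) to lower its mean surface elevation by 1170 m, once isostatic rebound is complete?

7900 m

Net drop Δ = e − u = e − e ρ_c/ρ_m = e (ρ_m − ρ_c)/ρ_m.
e = Δ ρ_m/(ρ_m − ρ_c) = 1170 m × 3.24/0.48 = 7900 m.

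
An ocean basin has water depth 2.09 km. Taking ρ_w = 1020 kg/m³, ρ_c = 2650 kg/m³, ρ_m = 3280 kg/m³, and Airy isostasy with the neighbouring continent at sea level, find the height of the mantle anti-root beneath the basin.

5.41 km

In Airy isostatic equilibrium: replacing crust with seawater at the top is compensated by replacing crust with mantle at the base: d (ρ_c − ρ_w) = a (ρ_m − ρ_c).
a = d (ρ_c − ρ_w)/(ρ_m − ρ_c) = 2.09 km × 1630/630 = 5.41 km.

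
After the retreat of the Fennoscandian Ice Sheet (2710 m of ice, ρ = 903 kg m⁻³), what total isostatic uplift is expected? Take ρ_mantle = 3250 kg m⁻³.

Removing the load lets mantle flow back in; uplift u satisfies ρ_ice t = ρ_m u.
u = t ρ_ice/ρ_m = 2710 m × 903/3250 = 753 m.

753 m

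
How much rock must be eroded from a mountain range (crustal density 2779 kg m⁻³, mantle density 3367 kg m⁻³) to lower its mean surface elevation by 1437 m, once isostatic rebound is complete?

8230 m

Net drop Δ = e − u = e − e ρ_c/ρ_m = e (ρ_m − ρ_c)/ρ_m.
e = Δ ρ_m/(ρ_m − ρ_c) = 1437 m × 3367/588 = 8230 m.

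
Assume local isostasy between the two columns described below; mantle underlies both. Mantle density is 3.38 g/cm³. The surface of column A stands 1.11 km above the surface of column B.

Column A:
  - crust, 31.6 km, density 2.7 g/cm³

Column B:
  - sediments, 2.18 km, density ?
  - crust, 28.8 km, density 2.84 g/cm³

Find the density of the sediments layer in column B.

Take the compensation level at the base of the deeper column (depth z_c below the surface of column A) and equate Σ ρ_i t_i down to z_c; mantle fills any gap and the z_c terms cancel.
Column A: 31.6×2.7 + (z_c − 31.6)×3.38
Column B: 1.11×0 + 2.18×ρ + 28.8×2.84 + (z_c − 1.11 − 30.98)×3.38
The z_c×3.38 term appears on both sides and cancels. Collect the known terms of each column as K = Σ(ρt)_known − 3.38 × (depth of known layers): K_A = 85.32 − 3.38×31.6 = −21.488; K_B = 81.792 − 3.38×(1.11 + 30.98) = −26.6722.
Balance: K_A = K_B + 2.18×ρ, so ρ = (K_A − K_B)/2.18 = 5.1842/2.18 = 2.38 g/cm³.

2.38 g/cm³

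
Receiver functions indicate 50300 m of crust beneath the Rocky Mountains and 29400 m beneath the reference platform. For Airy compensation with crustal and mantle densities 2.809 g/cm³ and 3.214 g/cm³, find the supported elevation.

2630 m

Excess crust Δ = 50300 m − 29400 m = 20900 m, split between elevation h and root r with h + r = Δ.
Airy balance ρ_c h = (ρ_m − ρ_c) r gives r = h ρ_c/(ρ_m − ρ_c), so h (1 + ρ_c/(ρ_m − ρ_c)) = Δ, i.e. h = Δ (ρ_m − ρ_c)/ρ_m.
h = 20900 m × 0.405/3.214 = 2630 m.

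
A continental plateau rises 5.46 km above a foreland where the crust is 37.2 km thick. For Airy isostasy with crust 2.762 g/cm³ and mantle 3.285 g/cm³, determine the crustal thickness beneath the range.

71.5 km

Root depth r = h ρ_c / (ρ_m − ρ_c) = 5.46 km × 2.762 / 0.523 = 28.83 km.
Total thickness = T + h + r = 37.2 km + 5.46 km + 28.83 km = 71.5 km.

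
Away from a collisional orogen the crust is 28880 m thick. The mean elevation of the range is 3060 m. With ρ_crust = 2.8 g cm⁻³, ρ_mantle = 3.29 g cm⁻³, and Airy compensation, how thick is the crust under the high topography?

49400 m

Root depth r = h ρ_c / (ρ_m − ρ_c) = 3060 m × 2.8 / 0.49 = 17490 m.
Total thickness = T + h + r = 28880 m + 3060 m + 17490 m = 49400 m.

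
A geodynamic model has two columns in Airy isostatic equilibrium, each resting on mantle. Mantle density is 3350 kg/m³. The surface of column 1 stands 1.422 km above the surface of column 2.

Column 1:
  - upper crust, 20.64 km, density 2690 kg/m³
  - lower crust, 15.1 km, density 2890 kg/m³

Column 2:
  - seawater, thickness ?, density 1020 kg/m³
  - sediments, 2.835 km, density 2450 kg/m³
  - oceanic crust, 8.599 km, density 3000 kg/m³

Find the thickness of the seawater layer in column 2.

4.4 km

Take the compensation level at the base of the deeper column (depth z_c below the surface of column 1) and equate Σ ρ_i t_i down to z_c; mantle fills any gap and the z_c terms cancel.
Column 1: 20.64×2690 + 15.1×2890 + (z_c − 35.74)×3350
Column 2: 1.422×0 + x×1020 + 2.835×2450 + 8.599×3000 + (z_c − 1.422 − 11.434 − x)×3350
The z_c×3350 term appears on both sides and cancels. Collect the known terms of each column as K = Σ(ρt)_known − 3350 × (depth of known layers): K_1 = 99160.6 − 3350×35.74 = −20568.4; K_2 = 32742.75 − 3350×(1.422 + 11.434) = −10324.85.
Balance: K_1 = K_2 − x×(3350 − 1020), so x = (K_2 − K_1)/(3350 − 1020) = 10243.6/2330 = 4.4 km.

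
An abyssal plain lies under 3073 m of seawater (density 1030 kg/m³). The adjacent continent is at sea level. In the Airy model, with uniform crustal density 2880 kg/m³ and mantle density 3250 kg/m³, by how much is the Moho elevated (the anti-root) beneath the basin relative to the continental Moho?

Balancing pressure at the compensation depth: replacing crust with seawater at the top is compensated by replacing crust with mantle at the base: d (ρ_c − ρ_w) = a (ρ_m − ρ_c).
a = d (ρ_c − ρ_w)/(ρ_m − ρ_c) = 3073 m × 1850/370 = 15400 m.

15400 m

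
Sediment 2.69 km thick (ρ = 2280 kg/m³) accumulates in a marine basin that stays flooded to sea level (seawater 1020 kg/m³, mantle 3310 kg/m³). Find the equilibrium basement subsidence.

Submarine loading: the sediment displaces seawater, and the subsidence is in turn flooded, so s (ρ_m − ρ_w) = t (ρ_sed − ρ_w).
s = 2.69 km × (2280 − 1020) / (3310 − 1020) = 1.48 km.

1.48 km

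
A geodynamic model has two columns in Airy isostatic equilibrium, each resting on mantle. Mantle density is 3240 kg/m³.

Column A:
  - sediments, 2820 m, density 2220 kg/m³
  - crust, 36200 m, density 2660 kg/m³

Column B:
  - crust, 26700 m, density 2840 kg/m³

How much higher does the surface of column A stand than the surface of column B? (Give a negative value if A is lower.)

For any compensation level in the mantle, the mantle terms cancel and isostasy reduces to e = (Σt_A − Σt_B) − (Σ(ρt)_A − Σ(ρt)_B) / ρ_m.
Σt_A = 39020 m; Σt_B = 26700 m; Σ(ρt)_A = 102552400; Σ(ρt)_B = 75828000 (in m·kg/m³).
e = (39020 − 26700) − (102552400 − 75828000) / 3240 = 4070 m.

4070 m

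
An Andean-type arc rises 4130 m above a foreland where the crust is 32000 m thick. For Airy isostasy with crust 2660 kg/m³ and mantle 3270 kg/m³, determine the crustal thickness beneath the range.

Root depth r = h ρ_c / (ρ_m − ρ_c) = 4130 m × 2660 / 610 = 18010 m.
Total thickness = T + h + r = 32000 m + 4130 m + 18010 m = 54100 m.

54100 m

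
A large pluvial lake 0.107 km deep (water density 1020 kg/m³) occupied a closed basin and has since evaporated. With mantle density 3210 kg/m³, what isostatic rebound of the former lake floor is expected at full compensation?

u = d ρ_w/ρ_m = 0.107 km × 1020/3210 = 0.034 km.

0.034 km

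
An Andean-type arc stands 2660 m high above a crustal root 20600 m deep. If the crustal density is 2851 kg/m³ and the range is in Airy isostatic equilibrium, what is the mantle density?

3220 kg/m³

Airy balance: ρ_c h = (ρ_m − ρ_c) r → ρ_m = ρ_c (1 + h/r).
ρ_m = 2851 × (1 + 2660 m/20600 m) = 3220 kg/m³.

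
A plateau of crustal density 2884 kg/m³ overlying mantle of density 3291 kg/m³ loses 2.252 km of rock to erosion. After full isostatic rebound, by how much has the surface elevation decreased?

0.279 km

Rebound u = e ρ_c/ρ_m = 2.252 km × 2884/3291 = 1.973 km.
Net surface drop = e − u = 2.252 km − 1.973 km = e (ρ_m − ρ_c)/ρ_m = 0.279 km.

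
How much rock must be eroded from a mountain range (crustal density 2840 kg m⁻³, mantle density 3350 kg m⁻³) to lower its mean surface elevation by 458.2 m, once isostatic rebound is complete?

Net drop Δ = e − u = e − e ρ_c/ρ_m = e (ρ_m − ρ_c)/ρ_m.
e = Δ ρ_m/(ρ_m − ρ_c) = 458.2 m × 3350/510 = 3010 m.

3010 m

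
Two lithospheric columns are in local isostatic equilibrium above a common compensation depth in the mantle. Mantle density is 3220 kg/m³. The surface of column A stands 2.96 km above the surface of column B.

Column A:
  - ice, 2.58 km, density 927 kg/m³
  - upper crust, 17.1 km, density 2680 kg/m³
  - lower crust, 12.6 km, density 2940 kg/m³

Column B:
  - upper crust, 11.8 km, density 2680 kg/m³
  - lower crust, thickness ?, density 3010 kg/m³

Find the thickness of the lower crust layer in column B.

Take the compensation level at the base of the deeper column (depth z_c below the surface of column A) and equate Σ ρ_i t_i down to z_c; mantle fills any gap and the z_c terms cancel.
Column A: 2.58×927 + 17.1×2680 + 12.6×2940 + (z_c − 32.28)×3220
Column B: 2.96×0 + 11.8×2680 + x×3010 + (z_c − 2.96 − 11.8 − x)×3220
The z_c×3220 term appears on both sides and cancels. Collect the known terms of each column as K = Σ(ρt)_known − 3220 × (depth of known layers): K_A = 85263.66 − 3220×32.28 = −18677.94; K_B = 31624 − 3220×(2.96 + 11.8) = −15903.2.
Balance: K_A = K_B − x×(3220 − 3010), so x = (K_B − K_A)/(3220 − 3010) = 2774.74/210 = 13.2 km.

13.2 km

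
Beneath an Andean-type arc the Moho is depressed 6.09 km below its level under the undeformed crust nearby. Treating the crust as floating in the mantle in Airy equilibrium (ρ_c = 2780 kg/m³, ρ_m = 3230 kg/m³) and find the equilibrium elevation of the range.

0.986 km

For local isostatic compensation: ρ_c h = (ρ_m − ρ_c) r.
h = r (ρ_m − ρ_c) / ρ_c = 6.09 km × (3230 − 2780) / 2780 = 0.986 km.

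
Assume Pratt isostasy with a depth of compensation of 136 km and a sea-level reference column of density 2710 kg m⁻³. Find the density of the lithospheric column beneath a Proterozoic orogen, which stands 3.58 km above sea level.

2640 kg m⁻³

Pratt balance: ρ_ref D = ρ (D + h).
ρ = ρ_ref D/(D + h) = 2710 × 136 km/(136 km + 3.58 km) = 2640 kg m⁻³.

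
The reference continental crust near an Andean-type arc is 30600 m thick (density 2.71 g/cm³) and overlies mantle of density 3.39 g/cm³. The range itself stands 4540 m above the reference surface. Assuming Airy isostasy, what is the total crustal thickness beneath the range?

Root depth r = h ρ_c / (ρ_m − ρ_c) = 4540 m × 2.71 / 0.68 = 18090 m.
Total thickness = T + h + r = 30600 m + 4540 m + 18090 m = 53200 m.

53200 m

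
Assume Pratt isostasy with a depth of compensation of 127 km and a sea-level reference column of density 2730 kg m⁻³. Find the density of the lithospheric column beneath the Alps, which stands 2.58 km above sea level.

Pratt balance: ρ_ref D = ρ (D + h).
ρ = ρ_ref D/(D + h) = 2730 × 127 km/(127 km + 2.58 km) = 2680 kg m⁻³.

2680 kg m⁻³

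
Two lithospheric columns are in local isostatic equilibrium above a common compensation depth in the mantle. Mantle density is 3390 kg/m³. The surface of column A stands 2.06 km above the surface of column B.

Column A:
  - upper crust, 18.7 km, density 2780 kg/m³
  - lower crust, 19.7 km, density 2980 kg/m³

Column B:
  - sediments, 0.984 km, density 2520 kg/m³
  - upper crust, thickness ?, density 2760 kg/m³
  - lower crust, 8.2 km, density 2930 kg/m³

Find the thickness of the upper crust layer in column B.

Take the compensation level at the base of the deeper column (depth z_c below the surface of column A) and equate Σ ρ_i t_i down to z_c; mantle fills any gap and the z_c terms cancel.
Column A: 18.7×2780 + 19.7×2980 + (z_c − 38.4)×3390
Column B: 2.06×0 + 0.984×2520 + x×2760 + 8.2×2930 + (z_c − 2.06 − 9.184 − x)×3390
The z_c×3390 term appears on both sides and cancels. Collect the known terms of each column as K = Σ(ρt)_known − 3390 × (depth of known layers): K_A = 110692 − 3390×38.4 = −19484; K_B = 26505.68 − 3390×(2.06 + 9.184) = −11611.48.
Balance: K_A = K_B − x×(3390 − 2760), so x = (K_B − K_A)/(3390 − 2760) = 7872.52/630 = 12.5 km.

12.5 km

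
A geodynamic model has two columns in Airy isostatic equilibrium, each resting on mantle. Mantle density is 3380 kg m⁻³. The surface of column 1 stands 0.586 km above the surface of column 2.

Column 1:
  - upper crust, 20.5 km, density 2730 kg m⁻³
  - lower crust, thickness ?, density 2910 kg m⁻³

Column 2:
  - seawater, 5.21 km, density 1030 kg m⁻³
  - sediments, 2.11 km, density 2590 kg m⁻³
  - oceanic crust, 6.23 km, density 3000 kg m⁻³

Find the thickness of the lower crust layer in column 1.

10.5 km

Take the compensation level at the base of the deeper column (depth z_c below the surface of column 1) and equate Σ ρ_i t_i down to z_c; mantle fills any gap and the z_c terms cancel.
Column 1: 20.5×2730 + x×2910 + (z_c − 20.5 − x)×3380
Column 2: 0.586×0 + 5.21×1030 + 2.11×2590 + 6.23×3000 + (z_c − 0.586 − 13.55)×3380
The z_c×3380 term appears on both sides and cancels. Collect the known terms of each column as K = Σ(ρt)_known − 3380 × (depth of known layers): K_1 = 55965 − 3380×20.5 = −13325; K_2 = 29521.2 − 3380×(0.586 + 13.55) = −18258.48.
Balance: K_1 − x×(3380 − 2910) = K_2, so x = (K_1 − K_2)/(3380 − 2910) = 4933.48/470 = 10.5 km.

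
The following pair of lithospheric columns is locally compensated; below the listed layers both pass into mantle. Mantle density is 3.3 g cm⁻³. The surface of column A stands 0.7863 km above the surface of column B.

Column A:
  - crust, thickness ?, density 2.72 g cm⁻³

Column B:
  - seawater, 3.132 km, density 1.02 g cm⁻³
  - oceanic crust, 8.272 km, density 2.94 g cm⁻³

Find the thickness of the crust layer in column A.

21.9 km

Take the compensation level at the base of the deeper column (depth z_c below the surface of column A) and equate Σ ρ_i t_i down to z_c; mantle fills any gap and the z_c terms cancel.
Column A: x×2.72 + (z_c − 0 − x)×3.3
Column B: 0.7863×0 + 3.132×1.02 + 8.272×2.94 + (z_c − 0.7863 − 11.404)×3.3
The z_c×3.3 term appears on both sides and cancels. Collect the known terms of each column as K = Σ(ρt)_known − 3.3 × (depth of known layers): K_A = 0 − 3.3×0 = 0; K_B = 27.51432 − 3.3×(0.7863 + 11.404) = −12.71367.
Balance: K_A − x×(3.3 − 2.72) = K_B, so x = (K_A − K_B)/(3.3 − 2.72) = 12.7137/0.58 = 21.9 km.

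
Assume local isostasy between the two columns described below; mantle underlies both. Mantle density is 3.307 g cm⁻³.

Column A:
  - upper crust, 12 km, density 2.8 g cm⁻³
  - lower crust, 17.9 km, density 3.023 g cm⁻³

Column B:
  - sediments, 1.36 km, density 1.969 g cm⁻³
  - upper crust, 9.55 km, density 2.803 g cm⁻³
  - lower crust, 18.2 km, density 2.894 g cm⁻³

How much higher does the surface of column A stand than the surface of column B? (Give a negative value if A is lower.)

For any compensation level in the mantle, the mantle terms cancel and isostasy reduces to e = (Σt_A − Σt_B) − (Σ(ρt)_A − Σ(ρt)_B) / ρ_m.
Σt_A = 29.9 km; Σt_B = 29.11 km; Σ(ρt)_A = 87.7117; Σ(ρt)_B = 82.11729 (in km·g cm⁻³).
e = (29.9 − 29.11) − (87.7117 − 82.11729) / 3.307 = −0.902 km.

−0.902 km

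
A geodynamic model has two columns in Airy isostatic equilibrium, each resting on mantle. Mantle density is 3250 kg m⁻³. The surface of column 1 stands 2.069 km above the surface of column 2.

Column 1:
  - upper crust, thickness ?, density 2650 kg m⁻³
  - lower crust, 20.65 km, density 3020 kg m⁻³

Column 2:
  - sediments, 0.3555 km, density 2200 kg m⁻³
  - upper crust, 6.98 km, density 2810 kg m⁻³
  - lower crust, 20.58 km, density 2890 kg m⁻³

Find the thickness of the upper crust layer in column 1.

Take the compensation level at the base of the deeper column (depth z_c below the surface of column 1) and equate Σ ρ_i t_i down to z_c; mantle fills any gap and the z_c terms cancel.
Column 1: x×2650 + 20.65×3020 + (z_c − 20.65 − x)×3250
Column 2: 2.069×0 + 0.3555×2200 + 6.98×2810 + 20.58×2890 + (z_c − 2.069 − 27.9155)×3250
The z_c×3250 term appears on both sides and cancels. Collect the known terms of each column as K = Σ(ρt)_known − 3250 × (depth of known layers): K_1 = 62363 − 3250×20.65 = −4749.5; K_2 = 79872.1 − 3250×(2.069 + 27.9155) = −17577.525.
Balance: K_1 − x×(3250 − 2650) = K_2, so x = (K_1 − K_2)/(3250 − 2650) = 12828/600 = 21.4 km.

21.4 km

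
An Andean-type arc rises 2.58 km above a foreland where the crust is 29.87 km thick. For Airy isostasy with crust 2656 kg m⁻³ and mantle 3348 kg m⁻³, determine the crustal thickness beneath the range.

42.4 km

Root depth r = h ρ_c / (ρ_m − ρ_c) = 2.58 km × 2656 / 692 = 9.902 km.
Total thickness = T + h + r = 29.87 km + 2.58 km + 9.902 km = 42.4 km.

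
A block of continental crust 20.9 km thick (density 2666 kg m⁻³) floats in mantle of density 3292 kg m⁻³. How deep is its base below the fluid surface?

16.9 km

Draft d = t ρ_obj/ρ_fluid = 20.9 km × 2666/3292 = 16.9 km.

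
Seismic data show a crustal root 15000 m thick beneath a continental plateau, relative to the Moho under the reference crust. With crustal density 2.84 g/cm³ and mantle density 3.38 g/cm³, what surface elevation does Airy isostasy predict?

In Airy isostatic equilibrium: ρ_c h = (ρ_m − ρ_c) r.
h = r (ρ_m − ρ_c) / ρ_c = 15000 m × (3.38 − 2.84) / 2.84 = 2850 m.

2850 m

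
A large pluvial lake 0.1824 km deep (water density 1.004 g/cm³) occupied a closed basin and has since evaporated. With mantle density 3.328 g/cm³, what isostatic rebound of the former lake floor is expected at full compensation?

u = d ρ_w/ρ_m = 0.1824 km × 1.004/3.328 = 0.055 km.

0.055 km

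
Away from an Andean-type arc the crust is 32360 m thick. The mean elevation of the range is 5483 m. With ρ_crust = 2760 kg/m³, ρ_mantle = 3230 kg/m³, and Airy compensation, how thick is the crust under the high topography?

Root depth r = h ρ_c / (ρ_m − ρ_c) = 5483 m × 2760 / 470 = 32200 m.
Total thickness = T + h + r = 32360 m + 5483 m + 32200 m = 70000 m.

70000 m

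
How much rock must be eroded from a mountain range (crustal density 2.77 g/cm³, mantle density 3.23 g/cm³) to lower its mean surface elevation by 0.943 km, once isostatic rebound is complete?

Net drop Δ = e − u = e − e ρ_c/ρ_m = e (ρ_m − ρ_c)/ρ_m.
e = Δ ρ_m/(ρ_m − ρ_c) = 0.943 km × 3.23/0.46 = 6.62 km.

6.62 km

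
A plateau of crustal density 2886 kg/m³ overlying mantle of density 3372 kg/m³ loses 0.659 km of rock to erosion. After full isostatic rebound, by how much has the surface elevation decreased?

0.095 km

Rebound u = e ρ_c/ρ_m = 0.659 km × 2886/3372 = 0.564 km.
Net surface drop = e − u = 0.659 km − 0.564 km = e (ρ_m − ρ_c)/ρ_m = 0.095 km.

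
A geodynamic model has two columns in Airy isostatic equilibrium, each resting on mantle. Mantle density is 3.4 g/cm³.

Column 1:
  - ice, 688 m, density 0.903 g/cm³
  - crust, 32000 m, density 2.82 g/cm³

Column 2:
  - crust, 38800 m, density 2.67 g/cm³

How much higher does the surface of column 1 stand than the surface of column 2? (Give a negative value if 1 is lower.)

−2370 m

For any compensation level in the mantle, the mantle terms cancel and isostasy reduces to e = (Σt_1 − Σt_2) − (Σ(ρt)_1 − Σ(ρt)_2) / ρ_m.
Σt_1 = 32688 m; Σt_2 = 38800 m; Σ(ρt)_1 = 90861.264; Σ(ρt)_2 = 103596 (in m·g/cm³).
e = (32688 − 38800) − (90861.264 − 103596) / 3.4 = −2370 m.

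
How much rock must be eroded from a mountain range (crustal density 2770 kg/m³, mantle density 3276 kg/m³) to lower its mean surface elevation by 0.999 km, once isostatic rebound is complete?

Net drop Δ = e − u = e − e ρ_c/ρ_m = e (ρ_m − ρ_c)/ρ_m.
e = Δ ρ_m/(ρ_m − ρ_c) = 0.999 km × 3276/506 = 6.47 km.

6.47 km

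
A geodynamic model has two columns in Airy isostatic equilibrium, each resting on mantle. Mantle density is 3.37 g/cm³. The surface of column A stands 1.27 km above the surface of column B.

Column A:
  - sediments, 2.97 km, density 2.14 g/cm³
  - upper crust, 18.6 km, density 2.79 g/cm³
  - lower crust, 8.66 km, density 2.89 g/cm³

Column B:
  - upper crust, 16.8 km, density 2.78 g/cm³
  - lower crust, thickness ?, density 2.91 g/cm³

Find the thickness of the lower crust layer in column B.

9.58 km

Take the compensation level at the base of the deeper column (depth z_c below the surface of column A) and equate Σ ρ_i t_i down to z_c; mantle fills any gap and the z_c terms cancel.
Column A: 2.97×2.14 + 18.6×2.79 + 8.66×2.89 + (z_c − 30.23)×3.37
Column B: 1.27×0 + 16.8×2.78 + x×2.91 + (z_c − 1.27 − 16.8 − x)×3.37
The z_c×3.37 term appears on both sides and cancels. Collect the known terms of each column as K = Σ(ρt)_known − 3.37 × (depth of known layers): K_A = 83.2772 − 3.37×30.23 = −18.5979; K_B = 46.704 − 3.37×(1.27 + 16.8) = −14.1919.
Balance: K_A = K_B − x×(3.37 − 2.91), so x = (K_B − K_A)/(3.37 − 2.91) = 4.406/0.46 = 9.58 km.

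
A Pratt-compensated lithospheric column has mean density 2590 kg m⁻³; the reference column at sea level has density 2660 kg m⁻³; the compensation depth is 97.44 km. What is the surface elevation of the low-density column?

ρ_ref D = ρ (D + h) → h = D (ρ_ref − ρ)/ρ.
h = 97.44 km × (2660 − 2590)/2590 = 2.63 km.

2.63 km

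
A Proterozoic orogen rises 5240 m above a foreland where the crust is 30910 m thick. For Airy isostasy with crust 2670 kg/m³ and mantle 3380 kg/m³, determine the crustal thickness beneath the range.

Root depth r = h ρ_c / (ρ_m − ρ_c) = 5240 m × 2670 / 710 = 19710 m.
Total thickness = T + h + r = 30910 m + 5240 m + 19710 m = 55900 m.

55900 m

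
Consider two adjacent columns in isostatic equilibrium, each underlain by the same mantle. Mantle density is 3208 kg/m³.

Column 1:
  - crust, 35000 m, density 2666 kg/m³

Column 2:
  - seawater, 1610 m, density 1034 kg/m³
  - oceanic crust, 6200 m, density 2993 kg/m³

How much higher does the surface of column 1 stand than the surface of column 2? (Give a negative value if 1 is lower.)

For any compensation level in the mantle, the mantle terms cancel and isostasy reduces to e = (Σt_1 − Σt_2) − (Σ(ρt)_1 − Σ(ρt)_2) / ρ_m.
Σt_1 = 35000 m; Σt_2 = 7810 m; Σ(ρt)_1 = 93310000; Σ(ρt)_2 = 20221340 (in m·kg/m³).
e = (35000 − 7810) − (93310000 − 20221340) / 3208 = 4410 m.

4410 m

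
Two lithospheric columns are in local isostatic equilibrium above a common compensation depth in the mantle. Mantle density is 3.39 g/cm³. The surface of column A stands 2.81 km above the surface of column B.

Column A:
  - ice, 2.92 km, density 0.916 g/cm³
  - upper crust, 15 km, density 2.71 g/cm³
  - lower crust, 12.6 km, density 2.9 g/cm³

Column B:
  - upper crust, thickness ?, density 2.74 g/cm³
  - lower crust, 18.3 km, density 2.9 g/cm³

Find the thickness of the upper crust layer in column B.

Take the compensation level at the base of the deeper column (depth z_c below the surface of column A) and equate Σ ρ_i t_i down to z_c; mantle fills any gap and the z_c terms cancel.
Column A: 2.92×0.916 + 15×2.71 + 12.6×2.9 + (z_c − 30.52)×3.39
Column B: 2.81×0 + x×2.74 + 18.3×2.9 + (z_c − 2.81 − 18.3 − x)×3.39
The z_c×3.39 term appears on both sides and cancels. Collect the known terms of each column as K = Σ(ρt)_known − 3.39 × (depth of known layers): K_A = 79.86472 − 3.39×30.52 = −23.59808; K_B = 53.07 − 3.39×(2.81 + 18.3) = −18.4929.
Balance: K_A = K_B − x×(3.39 − 2.74), so x = (K_B − K_A)/(3.39 − 2.74) = 5.10518/0.65 = 7.85 km.

7.85 km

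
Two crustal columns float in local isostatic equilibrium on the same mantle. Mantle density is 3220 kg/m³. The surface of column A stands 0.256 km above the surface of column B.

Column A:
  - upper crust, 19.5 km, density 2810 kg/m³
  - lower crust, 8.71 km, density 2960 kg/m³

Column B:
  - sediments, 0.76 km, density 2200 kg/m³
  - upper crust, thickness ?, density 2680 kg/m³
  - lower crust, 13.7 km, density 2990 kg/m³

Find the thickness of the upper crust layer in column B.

Take the compensation level at the base of the deeper column (depth z_c below the surface of column A) and equate Σ ρ_i t_i down to z_c; mantle fills any gap and the z_c terms cancel.
Column A: 19.5×2810 + 8.71×2960 + (z_c − 28.21)×3220
Column B: 0.256×0 + 0.76×2200 + x×2680 + 13.7×2990 + (z_c − 0.256 − 14.46 − x)×3220
The z_c×3220 term appears on both sides and cancels. Collect the known terms of each column as K = Σ(ρt)_known − 3220 × (depth of known layers): K_A = 80576.6 − 3220×28.21 = −10259.6; K_B = 42635 − 3220×(0.256 + 14.46) = −4750.52.
Balance: K_A = K_B − x×(3220 − 2680), so x = (K_B − K_A)/(3220 − 2680) = 5509.08/540 = 10.2 km.

10.2 km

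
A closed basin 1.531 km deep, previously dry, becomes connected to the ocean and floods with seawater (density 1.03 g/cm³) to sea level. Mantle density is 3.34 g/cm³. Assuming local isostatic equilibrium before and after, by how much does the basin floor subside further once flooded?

0.683 km

After flooding the water column is d + s deep. Its weight must equal the weight of mantle displaced by the extra subsidence s: (d + s) ρ_w = s ρ_m.
s = d ρ_w / (ρ_m − ρ_w) = 1.531 km × 1.03/(3.34 − 1.03) = 0.683 km.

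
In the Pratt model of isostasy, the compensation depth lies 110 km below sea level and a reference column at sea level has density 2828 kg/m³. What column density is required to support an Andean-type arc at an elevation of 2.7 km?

Pratt balance: ρ_ref D = ρ (D + h).
ρ = ρ_ref D/(D + h) = 2828 × 110 km/(110 km + 2.7 km) = 2760 kg/m³.

2760 kg/m³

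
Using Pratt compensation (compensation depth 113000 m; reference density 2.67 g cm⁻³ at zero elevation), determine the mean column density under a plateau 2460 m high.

Pratt balance: ρ_ref D = ρ (D + h).
ρ = ρ_ref D/(D + h) = 2.67 × 113000 m/(113000 m + 2460 m) = 2.61 g cm⁻³.

2.61 g cm⁻³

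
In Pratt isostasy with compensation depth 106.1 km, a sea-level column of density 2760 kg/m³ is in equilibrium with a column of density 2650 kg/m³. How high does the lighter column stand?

4.4 km

ρ_ref D = ρ (D + h) → h = D (ρ_ref − ρ)/ρ.
h = 106.1 km × (2760 − 2650)/2650 = 4.4 km.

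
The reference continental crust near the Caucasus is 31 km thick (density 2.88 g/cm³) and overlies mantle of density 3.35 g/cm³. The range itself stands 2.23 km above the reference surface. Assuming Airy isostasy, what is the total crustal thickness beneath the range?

Root depth r = h ρ_c / (ρ_m − ρ_c) = 2.23 km × 2.88 / 0.47 = 13.66 km.
Total thickness = T + h + r = 31 km + 2.23 km + 13.66 km = 46.9 km.

46.9 km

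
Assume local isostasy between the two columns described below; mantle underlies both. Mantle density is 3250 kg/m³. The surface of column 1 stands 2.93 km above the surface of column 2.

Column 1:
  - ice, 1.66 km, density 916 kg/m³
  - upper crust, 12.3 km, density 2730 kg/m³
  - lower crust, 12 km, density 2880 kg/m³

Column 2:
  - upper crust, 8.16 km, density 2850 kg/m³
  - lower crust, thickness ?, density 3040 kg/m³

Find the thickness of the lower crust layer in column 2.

9.16 km

Take the compensation level at the base of the deeper column (depth z_c below the surface of column 1) and equate Σ ρ_i t_i down to z_c; mantle fills any gap and the z_c terms cancel.
Column 1: 1.66×916 + 12.3×2730 + 12×2880 + (z_c − 25.96)×3250
Column 2: 2.93×0 + 8.16×2850 + x×3040 + (z_c − 2.93 − 8.16 − x)×3250
The z_c×3250 term appears on both sides and cancels. Collect the known terms of each column as K = Σ(ρt)_known − 3250 × (depth of known layers): K_1 = 69659.56 − 3250×25.96 = −14710.44; K_2 = 23256 − 3250×(2.93 + 8.16) = −12786.5.
Balance: K_1 = K_2 − x×(3250 − 3040), so x = (K_2 − K_1)/(3250 − 3040) = 1923.94/210 = 9.16 km.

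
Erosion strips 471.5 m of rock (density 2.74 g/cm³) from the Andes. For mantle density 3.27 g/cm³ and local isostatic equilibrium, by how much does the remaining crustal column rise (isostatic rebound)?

Unloading: uplift u = e ρ_c/ρ_m = 471.5 m × 2.74/3.27 = 395 m.

395 m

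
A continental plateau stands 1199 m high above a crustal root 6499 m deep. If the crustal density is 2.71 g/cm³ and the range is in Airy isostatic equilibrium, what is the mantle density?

Airy balance: ρ_c h = (ρ_m − ρ_c) r → ρ_m = ρ_c (1 + h/r).
ρ_m = 2.71 × (1 + 1199 m/6499 m) = 3.21 g/cm³.

3.21 g/cm³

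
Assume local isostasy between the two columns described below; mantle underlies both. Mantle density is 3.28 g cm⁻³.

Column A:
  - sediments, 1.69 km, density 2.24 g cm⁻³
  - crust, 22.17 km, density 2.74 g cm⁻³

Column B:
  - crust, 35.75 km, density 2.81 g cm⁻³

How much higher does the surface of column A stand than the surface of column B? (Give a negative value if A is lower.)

For any compensation level in the mantle, the mantle terms cancel and isostasy reduces to e = (Σt_A − Σt_B) − (Σ(ρt)_A − Σ(ρt)_B) / ρ_m.
Σt_A = 23.86 km; Σt_B = 35.75 km; Σ(ρt)_A = 64.5314; Σ(ρt)_B = 100.4575 (in km·g cm⁻³).
e = (23.86 − 35.75) − (64.5314 − 100.4575) / 3.28 = −0.937 km.

−0.937 km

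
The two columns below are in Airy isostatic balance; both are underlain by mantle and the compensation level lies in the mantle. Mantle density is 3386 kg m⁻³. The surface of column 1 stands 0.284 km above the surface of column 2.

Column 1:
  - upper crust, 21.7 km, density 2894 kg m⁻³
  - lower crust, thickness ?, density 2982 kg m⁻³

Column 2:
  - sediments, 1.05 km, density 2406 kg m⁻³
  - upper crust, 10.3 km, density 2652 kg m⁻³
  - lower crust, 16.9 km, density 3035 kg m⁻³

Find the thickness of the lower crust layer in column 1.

11.9 km

Take the compensation level at the base of the deeper column (depth z_c below the surface of column 1) and equate Σ ρ_i t_i down to z_c; mantle fills any gap and the z_c terms cancel.
Column 1: 21.7×2894 + x×2982 + (z_c − 21.7 − x)×3386
Column 2: 0.284×0 + 1.05×2406 + 10.3×2652 + 16.9×3035 + (z_c − 0.284 − 28.25)×3386
The z_c×3386 term appears on both sides and cancels. Collect the known terms of each column as K = Σ(ρt)_known − 3386 × (depth of known layers): K_1 = 62799.8 − 3386×21.7 = −10676.4; K_2 = 81133.4 − 3386×(0.284 + 28.25) = −15482.724.
Balance: K_1 − x×(3386 − 2982) = K_2, so x = (K_1 − K_2)/(3386 − 2982) = 4806.32/404 = 11.9 km.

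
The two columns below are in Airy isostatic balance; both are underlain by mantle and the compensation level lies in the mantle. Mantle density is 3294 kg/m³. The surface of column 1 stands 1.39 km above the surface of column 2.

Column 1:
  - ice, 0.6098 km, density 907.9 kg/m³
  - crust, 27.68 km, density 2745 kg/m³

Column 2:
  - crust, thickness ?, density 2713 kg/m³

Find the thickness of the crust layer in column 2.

Take the compensation level at the base of the deeper column (depth z_c below the surface of column 1) and equate Σ ρ_i t_i down to z_c; mantle fills any gap and the z_c terms cancel.
Column 1: 0.6098×907.9 + 27.68×2745 + (z_c − 28.2898)×3294
Column 2: 1.39×0 + x×2713 + (z_c − 1.39 − 0 − x)×3294
The z_c×3294 term appears on both sides and cancels. Collect the known terms of each column as K = Σ(ρt)_known − 3294 × (depth of known layers): K_1 = 76535.2374 − 3294×28.2898 = −16651.3638; K_2 = 0 − 3294×(1.39 + 0) = −4578.66.
Balance: K_1 = K_2 − x×(3294 − 2713), so x = (K_2 − K_1)/(3294 − 2713) = 12072.7/581 = 20.8 km.

20.8 km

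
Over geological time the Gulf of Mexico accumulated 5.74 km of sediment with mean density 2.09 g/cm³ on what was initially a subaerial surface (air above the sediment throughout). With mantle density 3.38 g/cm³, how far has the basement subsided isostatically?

3.55 km

Subaerial load: s = t ρ_sed / ρ_m = 5.74 km × 2.09/3.38 = 3.55 km.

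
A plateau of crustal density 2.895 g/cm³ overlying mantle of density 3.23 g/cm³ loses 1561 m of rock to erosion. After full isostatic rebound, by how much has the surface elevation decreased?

Rebound u = e ρ_c/ρ_m = 1561 m × 2.895/3.23 = 1399 m.
Net surface drop = e − u = 1561 m − 1399 m = e (ρ_m − ρ_c)/ρ_m = 162 m.

162 m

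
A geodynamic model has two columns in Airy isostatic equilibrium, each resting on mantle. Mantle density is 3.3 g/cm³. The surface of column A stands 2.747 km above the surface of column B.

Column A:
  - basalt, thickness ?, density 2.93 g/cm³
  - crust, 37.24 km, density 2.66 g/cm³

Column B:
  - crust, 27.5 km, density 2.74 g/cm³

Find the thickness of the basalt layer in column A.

Take the compensation level at the base of the deeper column (depth z_c below the surface of column A) and equate Σ ρ_i t_i down to z_c; mantle fills any gap and the z_c terms cancel.
Column A: x×2.93 + 37.24×2.66 + (z_c − 37.24 − x)×3.3
Column B: 2.747×0 + 27.5×2.74 + (z_c − 2.747 − 27.5)×3.3
The z_c×3.3 term appears on both sides and cancels. Collect the known terms of each column as K = Σ(ρt)_known − 3.3 × (depth of known layers): K_A = 99.0584 − 3.3×37.24 = −23.8336; K_B = 75.35 − 3.3×(2.747 + 27.5) = −24.4651.
Balance: K_A − x×(3.3 − 2.93) = K_B, so x = (K_A − K_B)/(3.3 − 2.93) = 0.6315/0.37 = 1.71 km.

1.71 km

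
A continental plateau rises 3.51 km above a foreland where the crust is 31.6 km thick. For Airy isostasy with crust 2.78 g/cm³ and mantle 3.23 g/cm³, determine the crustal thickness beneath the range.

Root depth r = h ρ_c / (ρ_m − ρ_c) = 3.51 km × 2.78 / 0.45 = 21.68 km.
Total thickness = T + h + r = 31.6 km + 3.51 km + 21.68 km = 56.8 km.

56.8 km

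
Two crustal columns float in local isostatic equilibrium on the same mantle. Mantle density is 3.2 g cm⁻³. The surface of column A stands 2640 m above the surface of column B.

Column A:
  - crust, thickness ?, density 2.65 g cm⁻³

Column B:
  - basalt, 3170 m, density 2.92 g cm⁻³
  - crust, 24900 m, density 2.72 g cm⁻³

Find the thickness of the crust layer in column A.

Take the compensation level at the base of the deeper column (depth z_c below the surface of column A) and equate Σ ρ_i t_i down to z_c; mantle fills any gap and the z_c terms cancel.
Column A: x×2.65 + (z_c − 0 − x)×3.2
Column B: 2640×0 + 3170×2.92 + 24900×2.72 + (z_c − 2640 − 28070)×3.2
The z_c×3.2 term appears on both sides and cancels. Collect the known terms of each column as K = Σ(ρt)_known − 3.2 × (depth of known layers): K_A = 0 − 3.2×0 = 0; K_B = 76984.4 − 3.2×(2640 + 28070) = −21287.6.
Balance: K_A − x×(3.2 − 2.65) = K_B, so x = (K_A − K_B)/(3.2 − 2.65) = 21287.6/0.55 = 38700 m.

38700 m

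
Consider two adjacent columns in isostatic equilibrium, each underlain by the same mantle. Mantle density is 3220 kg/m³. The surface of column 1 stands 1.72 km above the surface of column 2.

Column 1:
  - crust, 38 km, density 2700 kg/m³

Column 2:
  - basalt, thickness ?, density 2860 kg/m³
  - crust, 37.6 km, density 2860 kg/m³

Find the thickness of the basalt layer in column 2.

Take the compensation level at the base of the deeper column (depth z_c below the surface of column 1) and equate Σ ρ_i t_i down to z_c; mantle fills any gap and the z_c terms cancel.
Column 1: 38×2700 + (z_c − 38)×3220
Column 2: 1.72×0 + x×2860 + 37.6×2860 + (z_c − 1.72 − 37.6 − x)×3220
The z_c×3220 term appears on both sides and cancels. Collect the known terms of each column as K = Σ(ρt)_known − 3220 × (depth of known layers): K_1 = 102600 − 3220×38 = −19760; K_2 = 107536 − 3220×(1.72 + 37.6) = −19074.4.
Balance: K_1 = K_2 − x×(3220 − 2860), so x = (K_2 − K_1)/(3220 − 2860) = 685.6/360 = 1.9 km.

1.9 km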